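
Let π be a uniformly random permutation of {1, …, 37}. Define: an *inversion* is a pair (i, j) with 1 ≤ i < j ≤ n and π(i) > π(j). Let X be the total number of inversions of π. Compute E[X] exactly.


Write X = Σ X_I over the C(37, 2) = 666 pairs i < j, with X_I the indicator of one inversion.
There are 666 indicators.
For each fixed pair i < j, the values π(i) and π(j) are two distinct elements of {1, …, 37} in uniformly random order; by symmetry P[π(i) > π(j)] = 1/2.
By linearity: E[X] = 666 · (1/2) = C(37, 2) · (1/2) = 666/2 = 333 ≈ 333.0000.

E[X] = 333 = 333.0000.


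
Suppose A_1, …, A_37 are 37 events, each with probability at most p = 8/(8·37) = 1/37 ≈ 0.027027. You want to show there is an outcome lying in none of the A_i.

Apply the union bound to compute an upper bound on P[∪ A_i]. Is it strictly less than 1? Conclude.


Union bound: P[∪_{i=1}^{37} A_i] ≤ Σ_i P[A_i] ≤ 37·p = 37·(1/37) = 1.
Numerically: 1 ≈ 1.000000.
Is 1 < 1? NO.
Since the bound 1 is ≥ 1, the union bound is uninformative here; it does NOT by itself certify existence.

37·p = 1 ≈ 1.000000; existence NOT certified by the union bound.


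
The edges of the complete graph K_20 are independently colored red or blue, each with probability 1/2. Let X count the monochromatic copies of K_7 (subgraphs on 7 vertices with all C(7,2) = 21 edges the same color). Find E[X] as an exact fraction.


Let X = Σ_S X_S over the C(20, 7) = 77520 subsets S of size 7, where X_S = 1 if the K_7 on S is monochromatic.
For a fixed S, the K_7 on S has C(7, 2) = 21 edges. P[all 21 edges red] = (1/2)^21, and likewise for blue, so P[monochromatic] = 2·(1/2)^21 = 2^{1 − 21} = 1/1048576.
Summing: E[X] = C(20, 7) · 2^{1 − 21} = 77520 · 1/1048576 = 4845/65536.
Numerically: E[X] ≈ 0.073929.

E[X] = C(20,7)·2^(1−C(7,2)) = 4845/65536 ≈ 0.073929.


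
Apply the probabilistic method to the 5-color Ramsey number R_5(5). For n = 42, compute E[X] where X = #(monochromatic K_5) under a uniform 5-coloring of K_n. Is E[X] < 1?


E[X] = C(42, 5) · 5^{1 − 10} = 850668 · 5^{−9} = 850668/1953125.
As a reduced fraction: E[X] = 850668/1953125 ≈ 0.435542.
Is E[X] < 1? YES.
Since E[X] < 1, there exists a 5-coloring of K_{42} with no monochromatic K_5; hence R_5(5) > 42.

E[X] = 850668/1953125 ≈ 0.435542; E[X] < 1, so R_5(5) > 42.


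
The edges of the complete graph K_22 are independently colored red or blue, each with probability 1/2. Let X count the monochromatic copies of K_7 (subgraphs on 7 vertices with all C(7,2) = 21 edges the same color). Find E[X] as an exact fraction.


Let X = Σ_S X_S over the C(22, 7) = 170544 subsets S of size 7, where X_S = 1 if the K_7 on S is monochromatic.
For a fixed S, the K_7 on S has C(7, 2) = 21 edges. P[all 21 edges red] = (1/2)^21, and likewise for blue, so P[monochromatic] = 2·(1/2)^21 = 2^{1 − 21} = 1/1048576.
By linearity of expectation: E[X] = C(22, 7) · 2^{1 − 21} = 170544 · 1/1048576 = 10659/65536.
Numerically: E[X] ≈ 0.163.

E[X] = C(22,7)·2^(1−C(7,2)) = 10659/65536 ≈ 0.163.


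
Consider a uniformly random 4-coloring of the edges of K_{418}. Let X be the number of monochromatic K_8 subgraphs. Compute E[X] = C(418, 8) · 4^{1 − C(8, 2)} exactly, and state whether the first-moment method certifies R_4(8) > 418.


E[X] = C(418, 8) · 4^{1 − 28} = 21608403021078588 · 4^{−27} = 21608403021078588/18014398509481984.
As a reduced fraction: E[X] = 5402100755269647/4503599627370496 ≈ 1.199507.
Is E[X] < 1? NO.
Since E[X] ≥ 1, the first-moment bound is inconclusive at n = 418; it does NOT by itself certify R_4(8) > 418.

E[X] = 5402100755269647/4503599627370496 ≈ 1.199507; E[X] ≥ 1; first-moment method inconclusive here.


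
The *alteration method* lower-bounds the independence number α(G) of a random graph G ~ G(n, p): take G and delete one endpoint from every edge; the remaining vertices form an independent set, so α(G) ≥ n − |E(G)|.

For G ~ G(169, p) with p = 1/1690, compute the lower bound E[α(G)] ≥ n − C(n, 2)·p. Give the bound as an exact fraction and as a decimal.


E[|E(G)|] = C(169, 2)·p = 14196 · (1/1690) = 42/5.
E[α(G)] ≥ n − E[|E(G)|] = 169 − 42/5 = 803/5.
Numerically: ≈ 160.60000.
(This is only a lower bound; the true E[α(G)] may be larger.)

E[α(G)] ≥ 803/5 ≈ 160.60000.


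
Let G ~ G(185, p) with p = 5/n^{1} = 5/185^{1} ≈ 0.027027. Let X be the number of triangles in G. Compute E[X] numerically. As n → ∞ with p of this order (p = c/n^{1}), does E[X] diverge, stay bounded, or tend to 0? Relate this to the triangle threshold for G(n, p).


Number of potential triangles: C(185, 3) = 1038220.
Each occurs with probability p³ ≈ (0.027027)³ ≈ 1.97421673e-05.
By linearity: E[X] = C(185, 3)·p³ ≈ 1038220 · 1.97421673e-05 ≈ 20.496713.
Here α = 1, so p = 5/n is exactly at the triangle threshold p ~ 1/n. Asymptotically E[X] → c³/6 = 5³/6 = 125/6 ≈ 20.833333, a bounded constant. In this regime the triangle count is asymptotically Poisson(c³/6).

E[X] ≈ 20.496713; in regime p = Θ(1/n^{1}) E[X] stays bounded (at the triangle threshold p ~ 1/n).


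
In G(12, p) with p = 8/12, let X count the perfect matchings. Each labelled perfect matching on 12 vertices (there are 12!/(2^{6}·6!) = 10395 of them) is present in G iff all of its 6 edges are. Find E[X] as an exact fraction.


K_12 has 12!/(2^{6}·6!) = 10395 labelled perfect matchings.
For each such perfect matching H, let X_H = 1 if all 6 edges of H are present in G. Then P[X_H = 1] = p^{6} = (2/3)^{6} = 64/729.
By linearity: E[X] = Σ_H E[X_H] = 10395 · p^{6} = 10395 · 64/729 = 24640/27.
Numerically: E[X] ≈ 912.593.

E[X] = 10395 · (2/3)^{6} = 24640/27 ≈ 912.593.


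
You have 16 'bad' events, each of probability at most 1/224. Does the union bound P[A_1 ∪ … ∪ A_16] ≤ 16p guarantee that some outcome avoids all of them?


Union bound: P[∪_{i=1}^{16} A_i] ≤ Σ_i P[A_i] ≤ 16·p = 16·(1/224) = 1/14.
Numerically: 1/14 ≈ 0.0714.
Is 1/14 < 1? YES.
Since P[∪ A_i] ≤ 1/14 < 1, the complement has P[∩ A_i^c] ≥ 1 − 1/14 = 13/14 > 0, so some outcome avoids every A_i.

16·p = 1/14 ≈ 0.0714; existence CERTIFIED by the union bound.


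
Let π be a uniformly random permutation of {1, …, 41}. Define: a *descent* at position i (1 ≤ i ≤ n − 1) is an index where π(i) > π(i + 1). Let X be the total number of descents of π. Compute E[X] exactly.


Write X = Σ X_I over i = 1, …, 40, with X_I the indicator of one descent.
There are 40 indicators.
For each fixed i, the pair (π(i), π(i+1)) is a uniformly random ordered pair of distinct values from {1, …, 41}; by symmetry P[π(i) > π(i+1)] = 1/2.
By linearity: E[X] = 40 · (1/2) = (41 − 1) · (1/2) = 20 ≈ 20.0000.

E[X] = 20 = 20.0000.


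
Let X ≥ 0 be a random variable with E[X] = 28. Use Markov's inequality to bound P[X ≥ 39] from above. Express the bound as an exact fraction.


μ = E[X] = 28, a = 39.
Markov: P[X ≥ 39] ≤ μ/a = (28)/39 = 28/39.
Numerically: ≈ 0.717949.
(Since a = 39 > μ = 28.000000, the bound 28/39 is < 1 and informative.)

P[X ≥ 39] ≤ 28/39 ≈ 0.717949.


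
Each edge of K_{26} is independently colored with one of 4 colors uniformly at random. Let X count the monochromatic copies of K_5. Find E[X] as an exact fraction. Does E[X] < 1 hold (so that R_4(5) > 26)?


E[X] = C(26, 5) · 4^{1 − 10} = 65780 · 4^{−9} = 65780/262144.
As a reduced fraction: E[X] = 16445/65536 ≈ 0.250931.
Is E[X] < 1? YES.
Since E[X] < 1, there exists a 4-coloring of K_{26} with no monochromatic K_5; hence R_4(5) > 26.

E[X] = 16445/65536 ≈ 0.250931; E[X] < 1, so R_4(5) > 26.


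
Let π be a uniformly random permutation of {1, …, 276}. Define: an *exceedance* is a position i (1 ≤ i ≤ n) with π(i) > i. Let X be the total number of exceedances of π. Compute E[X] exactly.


Write X = Σ_{i=1}^{276} X_i, where X_i = 1_{π(i) > i}.
For each fixed i, π(i) is uniform over {1, …, 276} (marginal of a uniform permutation), so P[π(i) > i] = (n − i)/n. Summing: Σ_{i=1}^{276} (n − i)/n = (0 + 1 + … + 275)/276 = 276(276 − 1)/(2·276) = (276 − 1)/2.
Hence E[X] = Σ_{i=1}^{276} (276 − i)/276 = 275/2 ≈ 137.500.

E[X] = 275/2 = 137.500.


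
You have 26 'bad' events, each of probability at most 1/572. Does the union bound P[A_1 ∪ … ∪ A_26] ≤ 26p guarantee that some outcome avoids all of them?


Union bound: P[∪_{i=1}^{26} A_i] ≤ Σ_i P[A_i] ≤ 26·p = 26·(1/572) = 1/22.
Numerically: 1/22 ≈ 0.04545.
Is 1/22 < 1? YES.
Since P[∪ A_i] ≤ 1/22 < 1, the complement has P[∩ A_i^c] ≥ 1 − 1/22 = 21/22 > 0, so some outcome avoids every A_i.

26·p = 1/22 ≈ 0.04545; existence CERTIFIED by the union bound.


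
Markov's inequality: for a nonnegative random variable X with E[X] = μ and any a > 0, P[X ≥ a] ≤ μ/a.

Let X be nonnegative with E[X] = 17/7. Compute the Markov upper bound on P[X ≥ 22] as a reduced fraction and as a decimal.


μ = E[X] = 17/7, a = 22.
Markov: P[X ≥ 22] ≤ μ/a = (17/7)/22 = 17/154.
Numerically: ≈ 0.110390.
(Since a = 22 > μ = 2.428571, the bound 17/154 is < 1 and informative.)

P[X ≥ 22] ≤ 17/154 ≈ 0.110390.


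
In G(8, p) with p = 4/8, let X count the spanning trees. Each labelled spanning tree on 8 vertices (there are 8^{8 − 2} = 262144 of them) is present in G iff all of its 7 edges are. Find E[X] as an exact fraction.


K_8 has 8^{8 − 2} = 262144 labelled spanning trees.
For each such spanning tree H, let X_H = 1 if all 7 edges of H are present in G. Then P[X_H = 1] = p^{7} = (1/2)^{7} = 1/128.
Summing the indicators: E[X] = Σ_H E[X_H] = 262144 · p^{7} = 262144 · 1/128 = 2048.
Numerically: E[X] ≈ 2048.

E[X] = 262144 · (1/2)^{7} = 2048 ≈ 2048.


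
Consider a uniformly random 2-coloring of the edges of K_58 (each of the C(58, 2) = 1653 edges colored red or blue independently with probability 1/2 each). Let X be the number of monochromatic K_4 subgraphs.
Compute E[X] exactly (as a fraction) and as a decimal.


Let X = Σ_S X_S over the C(58, 4) = 424270 subsets S of size 4, where X_S = 1 if the K_4 on S is monochromatic.
For a fixed S, the K_4 on S has C(4, 2) = 6 edges. P[all 6 edges red] = (1/2)^6, and likewise for blue, so P[monochromatic] = 2·(1/2)^6 = 2^{1 − 6} = 1/32.
By linearity: E[X] = C(58, 4) · 2^{1 − 6} = 424270 · 1/32 = 212135/16.
Numerically: E[X] ≈ 13258.43750.

E[X] = C(58,4)·2^(1−C(4,2)) = 212135/16 ≈ 13258.43750.


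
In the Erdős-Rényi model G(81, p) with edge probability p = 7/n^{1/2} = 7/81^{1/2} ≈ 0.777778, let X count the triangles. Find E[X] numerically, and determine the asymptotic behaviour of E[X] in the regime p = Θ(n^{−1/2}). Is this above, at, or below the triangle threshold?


Number of potential triangles: C(81, 3) = 85320.
Each occurs with probability p³ ≈ (0.777778)³ ≈ 4.70507545e-01.
By linearity: E[X] = C(81, 3)·p³ ≈ 85320 · 4.70507545e-01 ≈ 40143.703704.
Since α = 1/2 < 1, p = c/n^{1/2} ≫ 1/n is above the triangle threshold p ~ 1/n. Asymptotically E[X] ~ (c³/6)·n^{3(1−α)} = (7³/6)·n^{1.5} → ∞; triangles are abundant w.h.p.

E[X] ≈ 40143.703704; in regime p = Θ(1/n^{1/2}) E[X] diverges (above the triangle threshold p ~ 1/n).


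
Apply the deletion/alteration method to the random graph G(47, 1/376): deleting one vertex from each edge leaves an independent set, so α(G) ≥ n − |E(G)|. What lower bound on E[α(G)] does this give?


E[|E(G)|] = C(47, 2)·p = 1081 · (1/376) = 23/8.
E[α(G)] ≥ n − E[|E(G)|] = 47 − 23/8 = 353/8.
Numerically: ≈ 44.12500.
(This is only a lower bound; the true E[α(G)] may be larger.)

E[α(G)] ≥ 353/8 ≈ 44.12500.


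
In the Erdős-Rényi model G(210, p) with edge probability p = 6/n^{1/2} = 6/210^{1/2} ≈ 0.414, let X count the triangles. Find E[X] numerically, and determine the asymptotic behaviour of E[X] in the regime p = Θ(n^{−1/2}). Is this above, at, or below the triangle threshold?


Number of potential triangles: C(210, 3) = 1521520.
Each occurs with probability p³ ≈ (0.414)³ ≈ 7.09782e-02.
By linearity: E[X] = C(210, 3)·p³ ≈ 1521520 · 7.09782e-02 ≈ 107994.708.
Since α = 1/2 < 1, p = c/n^{1/2} ≫ 1/n is above the triangle threshold p ~ 1/n. Asymptotically E[X] ~ (c³/6)·n^{3(1−α)} = (6³/6)·n^{1.5} → ∞; triangles are abundant w.h.p.

E[X] ≈ 107994.708; in regime p = Θ(1/n^{1/2}) E[X] diverges (above the triangle threshold p ~ 1/n).


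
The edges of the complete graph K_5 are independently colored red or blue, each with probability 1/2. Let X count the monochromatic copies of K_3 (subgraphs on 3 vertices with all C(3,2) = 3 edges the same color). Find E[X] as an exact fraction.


Let X = Σ_S X_S over the C(5, 3) = 10 subsets S of size 3, where X_S = 1 if the K_3 on S is monochromatic.
For a fixed S, the K_3 on S has C(3, 2) = 3 edges. P[all 3 edges red] = (1/2)^3, and likewise for blue, so P[monochromatic] = 2·(1/2)^3 = 2^{1 − 3} = 1/4.
By linearity of expectation: E[X] = C(5, 3) · 2^{1 − 3} = 10 · 1/4 = 5/2.
Numerically: E[X] ≈ 2.50000.

E[X] = C(5,3)·2^(1−C(3,2)) = 5/2 ≈ 2.50000.


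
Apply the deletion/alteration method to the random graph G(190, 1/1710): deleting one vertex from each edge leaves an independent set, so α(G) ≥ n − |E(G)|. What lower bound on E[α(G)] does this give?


E[|E(G)|] = C(190, 2)·p = 17955 · (1/1710) = 21/2.
E[α(G)] ≥ n − E[|E(G)|] = 190 − 21/2 = 359/2.
Numerically: ≈ 179.500.
(This is only a lower bound; the true E[α(G)] may be larger.)

E[α(G)] ≥ 359/2 ≈ 179.500.


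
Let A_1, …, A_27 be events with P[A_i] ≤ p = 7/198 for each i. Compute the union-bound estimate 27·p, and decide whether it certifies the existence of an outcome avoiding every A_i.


Union bound: P[∪_{i=1}^{27} A_i] ≤ Σ_i P[A_i] ≤ 27·p = 27·(7/198) = 21/22.
Numerically: 21/22 ≈ 0.9545455.
Is 21/22 < 1? YES.
Since P[∪ A_i] ≤ 21/22 < 1, the complement has P[∩ A_i^c] ≥ 1 − 21/22 = 1/22 > 0, so some outcome avoids every A_i.

27·p = 21/22 ≈ 0.9545455; existence CERTIFIED by the union bound.


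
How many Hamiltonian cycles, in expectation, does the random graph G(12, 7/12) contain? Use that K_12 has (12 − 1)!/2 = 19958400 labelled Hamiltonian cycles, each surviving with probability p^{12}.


K_12 has (12 − 1)!/2 = 19958400 labelled Hamiltonian cycles.
For each such Hamiltonian cycle H, let X_H = 1 if all 12 edges of H are present in G. Then P[X_H = 1] = p^{12} = (7/12)^{12} = 13841287201/8916100448256.
Summing the indicators: E[X] = Σ_H E[X_H] = 19958400 · p^{12} = 19958400 · 13841287201/8916100448256 = 26644477861925/859963392.
Numerically: E[X] ≈ 30983.

E[X] = 19958400 · (7/12)^{12} = 26644477861925/859963392 ≈ 30983.


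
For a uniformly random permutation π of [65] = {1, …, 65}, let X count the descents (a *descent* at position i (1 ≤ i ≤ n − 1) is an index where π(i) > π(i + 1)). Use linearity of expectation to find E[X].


Write X = Σ X_I over i = 1, …, 64, with X_I the indicator of one descent.
There are 64 indicators.
For each fixed i, the pair (π(i), π(i+1)) is a uniformly random ordered pair of distinct values from {1, …, 65}; by symmetry P[π(i) > π(i+1)] = 1/2.
By linearity: E[X] = 64 · (1/2) = (65 − 1) · (1/2) = 32 ≈ 32.000.

E[X] = 32 = 32.000.


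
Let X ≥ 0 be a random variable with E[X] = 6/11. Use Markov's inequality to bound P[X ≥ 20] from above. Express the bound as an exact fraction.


μ = E[X] = 6/11, a = 20.
Markov: P[X ≥ 20] ≤ μ/a = (6/11)/20 = 3/110.
Numerically: ≈ 0.027.
(Since a = 20 > μ = 0.545, the bound 3/110 is < 1 and informative.)

P[X ≥ 20] ≤ 3/110 ≈ 0.027.


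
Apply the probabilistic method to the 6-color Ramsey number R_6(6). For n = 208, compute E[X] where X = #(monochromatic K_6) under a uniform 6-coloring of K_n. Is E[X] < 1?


E[X] = C(208, 6) · 6^{1 − 15} = 104579959848 · 6^{−14} = 104579959848/78364164096.
As a reduced fraction: E[X] = 4357498327/3265173504 ≈ 1.3345381.
Is E[X] < 1? NO.
Since E[X] ≥ 1, the first-moment bound is inconclusive at n = 208; it does NOT by itself certify R_6(6) > 208.

E[X] = 4357498327/3265173504 ≈ 1.3345381; E[X] ≥ 1; first-moment method inconclusive here.


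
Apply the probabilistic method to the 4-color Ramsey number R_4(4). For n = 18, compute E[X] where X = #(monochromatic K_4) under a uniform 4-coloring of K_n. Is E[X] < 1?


E[X] = C(18, 4) · 4^{1 − 6} = 3060 · 4^{−5} = 3060/1024.
As a reduced fraction: E[X] = 765/256 ≈ 2.98828.
Is E[X] < 1? NO.
Since E[X] ≥ 1, the first-moment bound is inconclusive at n = 18; it does NOT by itself certify R_4(4) > 18.

E[X] = 765/256 ≈ 2.98828; E[X] ≥ 1; first-moment method inconclusive here.


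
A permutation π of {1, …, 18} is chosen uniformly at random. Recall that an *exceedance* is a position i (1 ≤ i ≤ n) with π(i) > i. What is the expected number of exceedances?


Write X = Σ_{i=1}^{18} X_i, where X_i = 1_{π(i) > i}.
For each fixed i, π(i) is uniform over {1, …, 18} (marginal of a uniform permutation), so P[π(i) > i] = (n − i)/n. Summing: Σ_{i=1}^{18} (n − i)/n = (0 + 1 + … + 17)/18 = 18(18 − 1)/(2·18) = (18 − 1)/2.
Hence E[X] = Σ_{i=1}^{18} (18 − i)/18 = 17/2 ≈ 8.500.

E[X] = 17/2 = 8.500.


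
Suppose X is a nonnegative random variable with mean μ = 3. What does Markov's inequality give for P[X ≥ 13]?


μ = E[X] = 3, a = 13.
Markov: P[X ≥ 13] ≤ μ/a = (3)/13 = 3/13.
Numerically: ≈ 0.231.
(Since a = 13 > μ = 3.000, the bound 3/13 is < 1 and informative.)

P[X ≥ 13] ≤ 3/13 ≈ 0.231.


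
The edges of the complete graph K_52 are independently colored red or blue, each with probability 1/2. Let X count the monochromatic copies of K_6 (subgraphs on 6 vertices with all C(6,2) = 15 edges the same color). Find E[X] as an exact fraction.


Let X = Σ_S X_S over the C(52, 6) = 20358520 subsets S of size 6, where X_S = 1 if the K_6 on S is monochromatic.
For a fixed S, the K_6 on S has C(6, 2) = 15 edges. P[all 15 edges red] = (1/2)^15, and likewise for blue, so P[monochromatic] = 2·(1/2)^15 = 2^{1 − 15} = 1/16384.
By linearity: E[X] = C(52, 6) · 2^{1 − 15} = 20358520 · 1/16384 = 2544815/2048.
Numerically: E[X] ≈ 1242.585.

E[X] = C(52,6)·2^(1−C(6,2)) = 2544815/2048 ≈ 1242.585.


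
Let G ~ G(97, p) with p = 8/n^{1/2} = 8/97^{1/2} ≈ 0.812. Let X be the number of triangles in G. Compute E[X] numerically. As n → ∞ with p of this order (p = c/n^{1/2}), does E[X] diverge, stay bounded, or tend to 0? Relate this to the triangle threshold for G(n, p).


Number of potential triangles: C(97, 3) = 147440.
Each occurs with probability p³ ≈ (0.812)³ ≈ 5.35935e-01.
By linearity: E[X] = C(97, 3)·p³ ≈ 147440 · 5.35935e-01 ≈ 79018.300.
Since α = 1/2 < 1, p = c/n^{1/2} ≫ 1/n is above the triangle threshold p ~ 1/n. Asymptotically E[X] ~ (c³/6)·n^{3(1−α)} = (8³/6)·n^{1.5} → ∞; triangles are abundant w.h.p.

E[X] ≈ 79018.300; in regime p = Θ(1/n^{1/2}) E[X] diverges (above the triangle threshold p ~ 1/n).


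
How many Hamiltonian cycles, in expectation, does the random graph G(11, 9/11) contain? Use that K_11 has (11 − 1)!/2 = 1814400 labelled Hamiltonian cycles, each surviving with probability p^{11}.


K_11 has (11 − 1)!/2 = 1814400 labelled Hamiltonian cycles.
For each such Hamiltonian cycle H, let X_H = 1 if all 11 edges of H are present in G. Then P[X_H = 1] = p^{11} = (9/11)^{11} = 31381059609/285311670611.
By linearity of expectation: E[X] = Σ_H E[X_H] = 1814400 · p^{11} = 1814400 · 31381059609/285311670611 = 56937794554569600/285311670611.
Numerically: E[X] ≈ 199563.

E[X] = 1814400 · (9/11)^{11} = 56937794554569600/285311670611 ≈ 199563.


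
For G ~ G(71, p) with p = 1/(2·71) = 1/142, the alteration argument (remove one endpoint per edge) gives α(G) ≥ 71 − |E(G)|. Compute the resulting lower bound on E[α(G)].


E[|E(G)|] = C(71, 2)·p = 2485 · (1/142) = 35/2.
E[α(G)] ≥ n − E[|E(G)|] = 71 − 35/2 = 107/2.
Numerically: ≈ 53.5000.
(This is only a lower bound; the true E[α(G)] may be larger.)

E[α(G)] ≥ 107/2 ≈ 53.5000.


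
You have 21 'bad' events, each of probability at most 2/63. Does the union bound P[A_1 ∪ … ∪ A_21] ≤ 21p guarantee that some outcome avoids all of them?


Union bound: P[∪_{i=1}^{21} A_i] ≤ Σ_i P[A_i] ≤ 21·p = 21·(2/63) = 2/3.
Numerically: 2/3 ≈ 0.667.
Is 2/3 < 1? YES.
Since P[∪ A_i] ≤ 2/3 < 1, the complement has P[∩ A_i^c] ≥ 1 − 2/3 = 1/3 > 0, so some outcome avoids every A_i.

21·p = 2/3 ≈ 0.667; existence CERTIFIED by the union bound.


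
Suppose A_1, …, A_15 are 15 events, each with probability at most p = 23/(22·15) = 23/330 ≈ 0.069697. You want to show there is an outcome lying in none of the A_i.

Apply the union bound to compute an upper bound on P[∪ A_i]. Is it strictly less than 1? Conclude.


Union bound: P[∪_{i=1}^{15} A_i] ≤ Σ_i P[A_i] ≤ 15·p = 15·(23/330) = 23/22.
Numerically: 23/22 ≈ 1.045455.
Is 23/22 < 1? NO.
Since the bound 23/22 is ≥ 1, the union bound is uninformative here; it does NOT by itself certify existence.

15·p = 23/22 ≈ 1.045455; existence NOT certified by the union bound.


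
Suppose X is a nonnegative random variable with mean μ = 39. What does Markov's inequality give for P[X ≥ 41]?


μ = E[X] = 39, a = 41.
Markov: P[X ≥ 41] ≤ μ/a = (39)/41 = 39/41.
Numerically: ≈ 0.951.
(Since a = 41 > μ = 39.000, the bound 39/41 is < 1 and informative.)

P[X ≥ 41] ≤ 39/41 ≈ 0.951.


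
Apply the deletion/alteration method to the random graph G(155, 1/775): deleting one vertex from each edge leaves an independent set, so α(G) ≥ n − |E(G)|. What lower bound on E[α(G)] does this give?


E[|E(G)|] = C(155, 2)·p = 11935 · (1/775) = 77/5.
E[α(G)] ≥ n − E[|E(G)|] = 155 − 77/5 = 698/5.
Numerically: ≈ 139.600.
(This is only a lower bound; the true E[α(G)] may be larger.)

E[α(G)] ≥ 698/5 ≈ 139.600.


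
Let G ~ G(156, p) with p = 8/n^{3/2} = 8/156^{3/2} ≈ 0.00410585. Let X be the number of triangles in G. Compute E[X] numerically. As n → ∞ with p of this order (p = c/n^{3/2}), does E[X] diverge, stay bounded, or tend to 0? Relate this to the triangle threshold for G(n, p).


Number of potential triangles: C(156, 3) = 620620.
Each occurs with probability p³ ≈ (0.00410585)³ ≈ 6.92164416e-08.
By linearity: E[X] = C(156, 3)·p³ ≈ 620620 · 6.92164416e-08 ≈ 0.042957.
Since α = 3/2 > 1, p = c/n^{3/2} = o(1/n) is below the triangle threshold p ~ 1/n. Asymptotically E[X] ~ (c³/6)·n^{3(1−α)} = (8³/6)·n^{-1.5} → 0, so by Markov's inequality G has no triangles w.h.p.

E[X] ≈ 0.042957; in regime p = Θ(1/n^{3/2}) E[X] tends to 0 (below the triangle threshold p ~ 1/n).


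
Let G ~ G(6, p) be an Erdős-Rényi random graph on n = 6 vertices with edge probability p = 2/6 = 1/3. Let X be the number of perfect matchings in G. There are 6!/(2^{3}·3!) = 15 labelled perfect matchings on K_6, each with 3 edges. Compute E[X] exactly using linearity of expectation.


K_6 has 6!/(2^{3}·3!) = 15 labelled perfect matchings.
For each such perfect matching H, let X_H = 1 if all 3 edges of H are present in G. Then P[X_H = 1] = p^{3} = (1/3)^{3} = 1/27.
By linearity of expectation: E[X] = Σ_H E[X_H] = 15 · p^{3} = 15 · 1/27 = 5/9.
Numerically: E[X] ≈ 0.55556.

E[X] = 15 · (1/3)^{3} = 5/9 ≈ 0.55556.


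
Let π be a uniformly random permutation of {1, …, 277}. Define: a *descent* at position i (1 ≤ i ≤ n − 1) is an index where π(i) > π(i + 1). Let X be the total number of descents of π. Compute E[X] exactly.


Write X = Σ X_I over i = 1, …, 276, with X_I the indicator of one descent.
There are 276 indicators.
For each fixed i, the pair (π(i), π(i+1)) is a uniformly random ordered pair of distinct values from {1, …, 277}; by symmetry P[π(i) > π(i+1)] = 1/2.
By linearity: E[X] = 276 · (1/2) = (277 − 1) · (1/2) = 138 ≈ 138.00000.

E[X] = 138 = 138.00000.


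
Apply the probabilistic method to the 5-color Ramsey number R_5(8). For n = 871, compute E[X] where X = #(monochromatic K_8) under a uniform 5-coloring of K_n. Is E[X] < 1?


E[X] = C(871, 8) · 5^{1 − 28} = 7954689371890086540 · 5^{−27} = 7954689371890086540/7450580596923828125.
As a reduced fraction: E[X] = 1590937874378017308/1490116119384765625 ≈ 1.0677.
Is E[X] < 1? NO.
Since E[X] ≥ 1, the first-moment bound is inconclusive at n = 871; it does NOT by itself certify R_5(8) > 871.

E[X] = 1590937874378017308/1490116119384765625 ≈ 1.0677; E[X] ≥ 1; first-moment method inconclusive here.


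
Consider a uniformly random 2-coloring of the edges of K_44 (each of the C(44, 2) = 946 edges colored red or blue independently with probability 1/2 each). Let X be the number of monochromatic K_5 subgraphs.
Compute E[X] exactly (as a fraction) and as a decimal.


Let X = Σ_S X_S over the C(44, 5) = 1086008 subsets S of size 5, where X_S = 1 if the K_5 on S is monochromatic.
For a fixed S, the K_5 on S has C(5, 2) = 10 edges. P[all 10 edges red] = (1/2)^10, and likewise for blue, so P[monochromatic] = 2·(1/2)^10 = 2^{1 − 10} = 1/512.
Summing: E[X] = C(44, 5) · 2^{1 − 10} = 1086008 · 1/512 = 135751/64.
Numerically: E[X] ≈ 2121.109375.

E[X] = C(44,5)·2^(1−C(5,2)) = 135751/64 ≈ 2121.109375.


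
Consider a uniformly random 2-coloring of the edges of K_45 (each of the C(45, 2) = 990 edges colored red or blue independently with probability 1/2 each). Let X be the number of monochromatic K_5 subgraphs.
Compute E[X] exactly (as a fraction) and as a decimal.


Let X = Σ_S X_S over the C(45, 5) = 1221759 subsets S of size 5, where X_S = 1 if the K_5 on S is monochromatic.
For a fixed S, the K_5 on S has C(5, 2) = 10 edges. P[all 10 edges red] = (1/2)^10, and likewise for blue, so P[monochromatic] = 2·(1/2)^10 = 2^{1 − 10} = 1/512.
By linearity of expectation: E[X] = C(45, 5) · 2^{1 − 10} = 1221759 · 1/512 = 1221759/512.
Numerically: E[X] ≈ 2386.24805.

E[X] = C(45,5)·2^(1−C(5,2)) = 1221759/512 ≈ 2386.24805.


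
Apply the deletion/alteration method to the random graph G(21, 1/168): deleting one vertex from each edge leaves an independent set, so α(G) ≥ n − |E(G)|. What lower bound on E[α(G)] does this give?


E[|E(G)|] = C(21, 2)·p = 210 · (1/168) = 5/4.
E[α(G)] ≥ n − E[|E(G)|] = 21 − 5/4 = 79/4.
Numerically: ≈ 19.75000.
(This is only a lower bound; the true E[α(G)] may be larger.)

E[α(G)] ≥ 79/4 ≈ 19.75000.


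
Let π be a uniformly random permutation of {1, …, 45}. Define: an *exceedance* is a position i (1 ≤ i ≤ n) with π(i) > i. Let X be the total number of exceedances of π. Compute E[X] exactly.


Write X = Σ_{i=1}^{45} X_i, where X_i = 1_{π(i) > i}.
For each fixed i, π(i) is uniform over {1, …, 45} (marginal of a uniform permutation), so P[π(i) > i] = (n − i)/n. Summing: Σ_{i=1}^{45} (n − i)/n = (0 + 1 + … + 44)/45 = 45(45 − 1)/(2·45) = (45 − 1)/2.
Hence E[X] = Σ_{i=1}^{45} (45 − i)/45 = 22 ≈ 22.00000.

E[X] = 22 = 22.00000.


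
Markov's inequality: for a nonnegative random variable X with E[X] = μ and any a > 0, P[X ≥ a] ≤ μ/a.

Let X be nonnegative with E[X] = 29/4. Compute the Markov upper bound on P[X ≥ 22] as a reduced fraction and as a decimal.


μ = E[X] = 29/4, a = 22.
Markov: P[X ≥ 22] ≤ μ/a = (29/4)/22 = 29/88.
Numerically: ≈ 0.330.
(Since a = 22 > μ = 7.250, the bound 29/88 is < 1 and informative.)

P[X ≥ 22] ≤ 29/88 ≈ 0.330.


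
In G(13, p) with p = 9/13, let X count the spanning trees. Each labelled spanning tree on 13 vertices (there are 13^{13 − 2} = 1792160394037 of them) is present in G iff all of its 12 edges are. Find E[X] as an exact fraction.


K_13 has 13^{13 − 2} = 1792160394037 labelled spanning trees.
For each such spanning tree H, let X_H = 1 if all 12 edges of H are present in G. Then P[X_H = 1] = p^{12} = (9/13)^{12} = 282429536481/23298085122481.
Summing the indicators: E[X] = Σ_H E[X_H] = 1792160394037 · p^{12} = 1792160394037 · 282429536481/23298085122481 = 282429536481/13.
Numerically: E[X] ≈ 2.17e+10.

E[X] = 1792160394037 · (9/13)^{12} = 282429536481/13 ≈ 2.17e+10.


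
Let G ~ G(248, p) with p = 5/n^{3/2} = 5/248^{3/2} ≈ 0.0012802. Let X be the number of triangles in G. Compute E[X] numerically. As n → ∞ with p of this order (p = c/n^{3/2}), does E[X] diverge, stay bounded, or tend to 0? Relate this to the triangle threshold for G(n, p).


Number of potential triangles: C(248, 3) = 2511496.
Each occurs with probability p³ ≈ (0.0012802)³ ≈ 2.0983477e-09.
By linearity: E[X] = C(248, 3)·p³ ≈ 2511496 · 2.0983477e-09 ≈ 0.00527.
Since α = 3/2 > 1, p = c/n^{3/2} = o(1/n) is below the triangle threshold p ~ 1/n. Asymptotically E[X] ~ (c³/6)·n^{3(1−α)} = (5³/6)·n^{-1.5} → 0, so by Markov's inequality G has no triangles w.h.p.

E[X] ≈ 0.00527; in regime p = Θ(1/n^{3/2}) E[X] tends to 0 (below the triangle threshold p ~ 1/n).


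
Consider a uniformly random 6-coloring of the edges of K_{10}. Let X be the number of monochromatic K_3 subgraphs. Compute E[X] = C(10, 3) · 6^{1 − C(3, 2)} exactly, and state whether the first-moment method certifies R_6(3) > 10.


E[X] = C(10, 3) · 6^{1 − 3} = 120 · 6^{−2} = 120/36.
As a reduced fraction: E[X] = 10/3 ≈ 3.333.
Is E[X] < 1? NO.
Since E[X] ≥ 1, the first-moment bound is inconclusive at n = 10; it does NOT by itself certify R_6(3) > 10.

E[X] = 10/3 ≈ 3.333; E[X] ≥ 1; first-moment method inconclusive here.


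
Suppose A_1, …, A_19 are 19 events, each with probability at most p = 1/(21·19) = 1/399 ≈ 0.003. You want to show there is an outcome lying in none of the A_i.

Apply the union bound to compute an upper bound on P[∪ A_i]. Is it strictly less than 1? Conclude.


Union bound: P[∪_{i=1}^{19} A_i] ≤ Σ_i P[A_i] ≤ 19·p = 19·(1/399) = 1/21.
Numerically: 1/21 ≈ 0.048.
Is 1/21 < 1? YES.
Since P[∪ A_i] ≤ 1/21 < 1, the complement has P[∩ A_i^c] ≥ 1 − 1/21 = 20/21 > 0, so some outcome avoids every A_i.

19·p = 1/21 ≈ 0.048; existence CERTIFIED by the union bound.


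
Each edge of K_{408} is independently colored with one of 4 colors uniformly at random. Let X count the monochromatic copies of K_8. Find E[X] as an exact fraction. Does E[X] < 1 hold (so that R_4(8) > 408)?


E[X] = C(408, 8) · 4^{1 − 28} = 17773458424095231 · 4^{−27} = 17773458424095231/18014398509481984.
As a reduced fraction: E[X] = 17773458424095231/18014398509481984 ≈ 0.986625.
Is E[X] < 1? YES.
Since E[X] < 1, there exists a 4-coloring of K_{408} with no monochromatic K_8; hence R_4(8) > 408.

E[X] = 17773458424095231/18014398509481984 ≈ 0.986625; E[X] < 1, so R_4(8) > 408.


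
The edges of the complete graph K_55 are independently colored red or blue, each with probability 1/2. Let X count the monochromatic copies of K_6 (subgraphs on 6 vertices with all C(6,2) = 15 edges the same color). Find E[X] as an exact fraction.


Let X = Σ_S X_S over the C(55, 6) = 28989675 subsets S of size 6, where X_S = 1 if the K_6 on S is monochromatic.
For a fixed S, the K_6 on S has C(6, 2) = 15 edges. P[all 15 edges red] = (1/2)^15, and likewise for blue, so P[monochromatic] = 2·(1/2)^15 = 2^{1 − 15} = 1/16384.
By linearity of expectation: E[X] = C(55, 6) · 2^{1 − 15} = 28989675 · 1/16384 = 28989675/16384.
Numerically: E[X] ≈ 1769.389.

E[X] = C(55,6)·2^(1−C(6,2)) = 28989675/16384 ≈ 1769.389.


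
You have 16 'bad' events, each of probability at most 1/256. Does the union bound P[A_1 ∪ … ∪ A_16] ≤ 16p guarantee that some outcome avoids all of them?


Union bound: P[∪_{i=1}^{16} A_i] ≤ Σ_i P[A_i] ≤ 16·p = 16·(1/256) = 1/16.
Numerically: 1/16 ≈ 0.062.
Is 1/16 < 1? YES.
Since P[∪ A_i] ≤ 1/16 < 1, the complement has P[∩ A_i^c] ≥ 1 − 1/16 = 15/16 > 0, so some outcome avoids every A_i.

16·p = 1/16 ≈ 0.062; existence CERTIFIED by the union bound.


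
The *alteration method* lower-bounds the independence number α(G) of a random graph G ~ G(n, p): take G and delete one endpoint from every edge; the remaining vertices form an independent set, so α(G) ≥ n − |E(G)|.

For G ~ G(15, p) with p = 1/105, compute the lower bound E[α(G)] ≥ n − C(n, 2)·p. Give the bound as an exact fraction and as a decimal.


E[|E(G)|] = C(15, 2)·p = 105 · (1/105) = 1.
E[α(G)] ≥ n − E[|E(G)|] = 15 − 1 = 14.
Numerically: ≈ 14.0000.
(This is only a lower bound; the true E[α(G)] may be larger.)

E[α(G)] ≥ 14 ≈ 14.0000.


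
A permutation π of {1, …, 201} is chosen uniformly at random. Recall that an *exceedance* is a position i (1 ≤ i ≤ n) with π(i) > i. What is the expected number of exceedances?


Write X = Σ_{i=1}^{201} X_i, where X_i = 1_{π(i) > i}.
For each fixed i, π(i) is uniform over {1, …, 201} (marginal of a uniform permutation), so P[π(i) > i] = (n − i)/n. Summing: Σ_{i=1}^{201} (n − i)/n = (0 + 1 + … + 200)/201 = 201(201 − 1)/(2·201) = (201 − 1)/2.
Hence E[X] = Σ_{i=1}^{201} (201 − i)/201 = 100 ≈ 100.000.

E[X] = 100 = 100.000.


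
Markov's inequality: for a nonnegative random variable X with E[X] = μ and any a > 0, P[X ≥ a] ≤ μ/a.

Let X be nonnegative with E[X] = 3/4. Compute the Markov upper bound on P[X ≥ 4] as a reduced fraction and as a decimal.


μ = E[X] = 3/4, a = 4.
Markov: P[X ≥ 4] ≤ μ/a = (3/4)/4 = 3/16.
Numerically: ≈ 0.18750.
(Since a = 4 > μ = 0.75000, the bound 3/16 is < 1 and informative.)

P[X ≥ 4] ≤ 3/16 ≈ 0.18750.


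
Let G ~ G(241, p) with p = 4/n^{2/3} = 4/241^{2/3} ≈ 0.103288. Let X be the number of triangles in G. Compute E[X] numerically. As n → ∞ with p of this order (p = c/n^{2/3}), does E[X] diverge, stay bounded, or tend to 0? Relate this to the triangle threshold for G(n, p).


Number of potential triangles: C(241, 3) = 2303960.
Each occurs with probability p³ ≈ (0.103288)³ ≈ 1.10190940e-03.
By linearity: E[X] = C(241, 3)·p³ ≈ 2303960 · 1.10190940e-03 ≈ 2538.755187.
Since α = 2/3 < 1, p = c/n^{2/3} ≫ 1/n is above the triangle threshold p ~ 1/n. Asymptotically E[X] ~ (c³/6)·n^{3(1−α)} = (4³/6)·n^{1} → ∞; triangles are abundant w.h.p.

E[X] ≈ 2538.755187; in regime p = Θ(1/n^{2/3}) E[X] diverges (above the triangle threshold p ~ 1/n).


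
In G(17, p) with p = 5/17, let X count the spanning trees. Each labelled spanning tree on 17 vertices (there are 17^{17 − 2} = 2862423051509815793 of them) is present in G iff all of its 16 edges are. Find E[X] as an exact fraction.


K_17 has 17^{17 − 2} = 2862423051509815793 labelled spanning trees.
For each such spanning tree H, let X_H = 1 if all 16 edges of H are present in G. Then P[X_H = 1] = p^{16} = (5/17)^{16} = 152587890625/48661191875666868481.
Summing the indicators: E[X] = Σ_H E[X_H] = 2862423051509815793 · p^{16} = 2862423051509815793 · 152587890625/48661191875666868481 = 152587890625/17.
Numerically: E[X] ≈ 8.976e+09.

E[X] = 2862423051509815793 · (5/17)^{16} = 152587890625/17 ≈ 8.976e+09.


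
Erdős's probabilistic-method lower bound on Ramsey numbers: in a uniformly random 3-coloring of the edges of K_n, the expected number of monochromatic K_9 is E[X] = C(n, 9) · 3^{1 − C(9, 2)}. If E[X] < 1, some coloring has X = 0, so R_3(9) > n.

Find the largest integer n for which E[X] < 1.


We need C(n, 9) · 3^{1 − 36} < 1, i.e. C(n, 9) < 3^{36 − 1} = 50031545098999707.
Check values of n near the boundary:
  n = 297: C(297, 9) = 43842345008337645; 43842345008337645 < 50031545098999707? YES
  n = 298: C(298, 9) = 45207677551849890; 45207677551849890 < 50031545098999707? YES
  n = 299: C(299, 9) = 46610674441390059; 46610674441390059 < 50031545098999707? YES
  n = 300: C(300, 9) = 48052241692154700; 48052241692154700 < 50031545098999707? YES
  n = 301: C(301, 9) = 49533303936090975; 49533303936090975 < 50031545098999707? YES
  n = 302: C(302, 9) = 51054804739588650; 51054804739588650 < 50031545098999707? NO
  n = 303: C(303, 9) = 52617706925494425; 52617706925494425 < 50031545098999707? NO
The largest n with C(n, 9) < 50031545098999707 is n = 301 (where E[X] = 16511101312030325/16677181699666569 ≈ 0.990). Hence R_3(9) > 301, i.e. R_3(9) ≥ 302.

Largest n = 301; hence R_3(9) > 301.


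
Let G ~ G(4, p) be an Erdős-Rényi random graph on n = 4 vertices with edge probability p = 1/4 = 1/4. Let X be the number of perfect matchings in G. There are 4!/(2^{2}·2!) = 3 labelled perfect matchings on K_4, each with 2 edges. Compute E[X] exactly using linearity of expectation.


K_4 has 4!/(2^{2}·2!) = 3 labelled perfect matchings.
For each such perfect matching H, let X_H = 1 if all 2 edges of H are present in G. Then P[X_H = 1] = p^{2} = (1/4)^{2} = 1/16.
By linearity of expectation: E[X] = Σ_H E[X_H] = 3 · p^{2} = 3 · 1/16 = 3/16.
Numerically: E[X] ≈ 0.188.

E[X] = 3 · (1/4)^{2} = 3/16 ≈ 0.188.


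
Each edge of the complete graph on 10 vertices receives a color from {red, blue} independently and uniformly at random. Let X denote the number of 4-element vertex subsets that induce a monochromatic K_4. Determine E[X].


Let X = Σ_S X_S over the C(10, 4) = 210 subsets S of size 4, where X_S = 1 if the K_4 on S is monochromatic.
For a fixed S, the K_4 on S has C(4, 2) = 6 edges. P[all 6 edges red] = (1/2)^6, and likewise for blue, so P[monochromatic] = 2·(1/2)^6 = 2^{1 − 6} = 1/32.
By linearity of expectation: E[X] = C(10, 4) · 2^{1 − 6} = 210 · 1/32 = 105/16.
Numerically: E[X] ≈ 6.562500.

E[X] = C(10,4)·2^(1−C(4,2)) = 105/16 ≈ 6.562500.


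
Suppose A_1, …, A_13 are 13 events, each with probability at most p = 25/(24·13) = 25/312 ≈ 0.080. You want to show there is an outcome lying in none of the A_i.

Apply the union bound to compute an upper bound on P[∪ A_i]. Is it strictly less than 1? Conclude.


Union bound: P[∪_{i=1}^{13} A_i] ≤ Σ_i P[A_i] ≤ 13·p = 13·(25/312) = 25/24.
Numerically: 25/24 ≈ 1.042.
Is 25/24 < 1? NO.
Since the bound 25/24 is ≥ 1, the union bound is uninformative here; it does NOT by itself certify existence.

13·p = 25/24 ≈ 1.042; existence NOT certified by the union bound.


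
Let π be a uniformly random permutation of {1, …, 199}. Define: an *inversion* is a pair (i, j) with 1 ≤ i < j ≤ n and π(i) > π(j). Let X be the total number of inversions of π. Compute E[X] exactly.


Write X = Σ X_I over the C(199, 2) = 19701 pairs i < j, with X_I the indicator of one inversion.
There are 19701 indicators.
For each fixed pair i < j, the values π(i) and π(j) are two distinct elements of {1, …, 199} in uniformly random order; by symmetry P[π(i) > π(j)] = 1/2.
By linearity: E[X] = 19701 · (1/2) = C(199, 2) · (1/2) = 19701/2 = 19701/2 ≈ 9850.500.

E[X] = 19701/2 = 9850.500.


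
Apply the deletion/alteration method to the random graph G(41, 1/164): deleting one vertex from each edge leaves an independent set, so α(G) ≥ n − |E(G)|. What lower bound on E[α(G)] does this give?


E[|E(G)|] = C(41, 2)·p = 820 · (1/164) = 5.
E[α(G)] ≥ n − E[|E(G)|] = 41 − 5 = 36.
Numerically: ≈ 36.000000.
(This is only a lower bound; the true E[α(G)] may be larger.)

E[α(G)] ≥ 36 ≈ 36.000000.


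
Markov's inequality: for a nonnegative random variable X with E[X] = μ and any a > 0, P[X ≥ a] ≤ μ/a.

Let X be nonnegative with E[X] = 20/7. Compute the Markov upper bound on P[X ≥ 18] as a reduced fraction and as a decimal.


μ = E[X] = 20/7, a = 18.
Markov: P[X ≥ 18] ≤ μ/a = (20/7)/18 = 10/63.
Numerically: ≈ 0.158730.
(Since a = 18 > μ = 2.857143, the bound 10/63 is < 1 and informative.)

P[X ≥ 18] ≤ 10/63 ≈ 0.158730.


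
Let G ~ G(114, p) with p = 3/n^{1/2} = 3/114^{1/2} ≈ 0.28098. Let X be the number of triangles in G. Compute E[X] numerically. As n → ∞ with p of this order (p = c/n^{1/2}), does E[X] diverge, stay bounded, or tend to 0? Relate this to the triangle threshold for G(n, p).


Number of potential triangles: C(114, 3) = 240464.
Each occurs with probability p³ ≈ (0.28098)³ ≈ 2.2182296e-02.
By linearity: E[X] = C(114, 3)·p³ ≈ 240464 · 2.2182296e-02 ≈ 5334.04351.
Since α = 1/2 < 1, p = c/n^{1/2} ≫ 1/n is above the triangle threshold p ~ 1/n. Asymptotically E[X] ~ (c³/6)·n^{3(1−α)} = (3³/6)·n^{1.5} → ∞; triangles are abundant w.h.p.

E[X] ≈ 5334.04351; in regime p = Θ(1/n^{1/2}) E[X] diverges (above the triangle threshold p ~ 1/n).
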